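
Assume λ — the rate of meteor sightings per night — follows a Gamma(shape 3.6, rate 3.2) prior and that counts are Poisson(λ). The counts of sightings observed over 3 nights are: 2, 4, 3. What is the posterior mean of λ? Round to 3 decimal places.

The Poisson likelihood adds the total count to the shape and the number of exposure periods to the rate. Here ∑xᵢ = 9 and n = 3, so shape 3.6→12.6 and rate 3.2→6.2.
E[λ | data] = 12.6/6.2 = 2.032.

Posterior mean ≈ 2.032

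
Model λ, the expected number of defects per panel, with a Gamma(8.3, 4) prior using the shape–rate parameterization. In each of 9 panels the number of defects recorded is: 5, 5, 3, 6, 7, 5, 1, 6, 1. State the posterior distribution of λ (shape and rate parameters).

Posterior: Gamma(shape=47.3, rate=13)

The Poisson likelihood adds the total count to the shape and the number of exposure periods to the rate. Here ∑xᵢ = 39 and n = 9, so shape 8.3→47.3 and rate 4→13.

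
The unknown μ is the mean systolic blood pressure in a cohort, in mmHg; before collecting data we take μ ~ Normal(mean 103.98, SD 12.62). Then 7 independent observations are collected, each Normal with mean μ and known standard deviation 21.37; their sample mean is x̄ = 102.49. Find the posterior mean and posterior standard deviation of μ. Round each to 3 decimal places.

With known σ, the Normal prior is conjugate. Weight on the data is w = (n/σ²)/(n/σ² + 1/τ₀²) = 0.0153281/(0.0153281+0.00627887) = 0.70941.
Posterior mean = w·x̄ + (1−w)·μ₀ = 0.70941·102.49 + 0.29059·103.98 = 102.923. Posterior variance = 1/(0.0153281+0.00627887) = 46.2813, so SD = 6.803.

Posterior mean ≈ 102.923; posterior SD ≈ 6.803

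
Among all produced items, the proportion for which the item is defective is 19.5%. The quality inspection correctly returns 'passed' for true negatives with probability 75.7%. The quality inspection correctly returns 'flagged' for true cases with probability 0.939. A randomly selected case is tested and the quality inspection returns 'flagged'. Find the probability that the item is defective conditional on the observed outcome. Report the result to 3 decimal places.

P(H | E) ≈ 0.483

Let H be the event that the item is defective. P(H) = 0.195, so P(¬H) = 0.805. With E the 'flagged' result, P(E|H) = 0.939 and P(E|¬H) = 0.243.
P(E) = 0.939·0.195 + 0.243·0.805 = 0.18310 + 0.19561 = 0.37872.
By Bayes' theorem, P(H|E) = 0.18310 / 0.37872 = 0.483.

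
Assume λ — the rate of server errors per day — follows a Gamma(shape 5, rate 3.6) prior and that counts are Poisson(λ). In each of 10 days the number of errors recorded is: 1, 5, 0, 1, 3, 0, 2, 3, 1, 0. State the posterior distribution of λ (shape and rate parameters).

Posterior: Gamma(shape=21, rate=13.6)

The Poisson likelihood adds the total count to the shape and the number of exposure periods to the rate. Here ∑xᵢ = 16 and n = 10, so shape 5→21 and rate 3.6→13.6.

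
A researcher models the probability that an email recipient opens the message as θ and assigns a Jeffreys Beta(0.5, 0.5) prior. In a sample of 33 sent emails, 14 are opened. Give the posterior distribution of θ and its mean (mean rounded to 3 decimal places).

Posterior: Beta(14.5, 19.5); mean ≈ 0.426

The binomial likelihood is conjugate to the Beta prior: with 14 successes and 19 failures, the posterior is Beta(0.5+14, 0.5+19) = Beta(14.5, 19.5).
E[θ | data] = 14.5/(14.5+19.5) = 0.426.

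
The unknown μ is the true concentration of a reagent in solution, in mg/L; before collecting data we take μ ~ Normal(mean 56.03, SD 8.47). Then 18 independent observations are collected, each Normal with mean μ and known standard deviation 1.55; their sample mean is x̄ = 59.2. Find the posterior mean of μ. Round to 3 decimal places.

Prior precision 1/τ₀² = 1/8.47² = 0.0139391; data precision n/σ² = 18/1.55² = 7.49220.
Posterior precision = 0.0139391 + 7.49220 = 7.50613.
Posterior mean = (0.0139391·56.03 + 7.49220·59.2) / 7.50613 = 59.194.

Posterior mean ≈ 59.194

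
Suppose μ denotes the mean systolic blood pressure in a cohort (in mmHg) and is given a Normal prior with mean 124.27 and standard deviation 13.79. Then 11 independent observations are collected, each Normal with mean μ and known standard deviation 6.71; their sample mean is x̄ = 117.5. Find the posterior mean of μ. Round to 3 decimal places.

Posterior mean ≈ 117.643

Prior precision 1/τ₀² = 1/13.79² = 0.00525862; data precision n/σ² = 11/6.71² = 0.244314.
Posterior precision = 0.00525862 + 0.244314 = 0.249572.
Posterior mean = (0.00525862·124.27 + 0.244314·117.5) / 0.249572 = 117.643.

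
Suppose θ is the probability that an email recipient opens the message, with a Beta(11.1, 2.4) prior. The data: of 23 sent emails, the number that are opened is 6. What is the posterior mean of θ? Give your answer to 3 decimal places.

The binomial likelihood is conjugate to the Beta prior: with 6 successes and 17 failures, the posterior is Beta(11.1+6, 2.4+17) = Beta(17.1, 19.4).
E[θ | data] = 17.1/(17.1+19.4) = 0.468.

Posterior mean ≈ 0.468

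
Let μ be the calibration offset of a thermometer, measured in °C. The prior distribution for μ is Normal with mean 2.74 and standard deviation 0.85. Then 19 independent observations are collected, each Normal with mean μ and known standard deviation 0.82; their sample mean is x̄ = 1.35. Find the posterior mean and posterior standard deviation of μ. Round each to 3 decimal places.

Posterior mean ≈ 1.415; posterior SD ≈ 0.184

Prior precision 1/τ₀² = 1/0.85² = 1.38408; data precision n/σ² = 19/0.82² = 28.2570.
Posterior precision = 1.38408 + 28.2570 = 29.6411, giving posterior SD = 1/√29.6411 = 0.184.
Posterior mean = (1.38408·2.74 + 28.2570·1.35) / 29.6411 = 1.415.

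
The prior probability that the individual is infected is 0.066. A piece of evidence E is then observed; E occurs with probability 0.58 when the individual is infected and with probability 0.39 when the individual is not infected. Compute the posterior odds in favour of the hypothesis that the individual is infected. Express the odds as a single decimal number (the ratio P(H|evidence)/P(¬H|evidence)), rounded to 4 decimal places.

Posterior odds ≈ 0.1051

Prior odds = 0.066/(1−0.066) = 0.070664.
Likelihood ratio for E = 0.58/0.39 = 1.4872.
Posterior odds = prior odds × LR = 0.10509.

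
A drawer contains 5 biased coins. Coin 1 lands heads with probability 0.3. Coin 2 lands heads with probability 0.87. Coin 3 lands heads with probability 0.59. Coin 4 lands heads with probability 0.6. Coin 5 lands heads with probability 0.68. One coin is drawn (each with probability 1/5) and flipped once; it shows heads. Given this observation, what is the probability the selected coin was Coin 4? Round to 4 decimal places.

Tabulate prior·likelihood by source: [1] prior 0.2, lik 0.3, product 0.06000; [2] prior 0.2, lik 0.87, product 0.1740; [3] prior 0.2, lik 0.59, product 0.1180; [4] prior 0.2, lik 0.6, product 0.1200; [5] prior 0.2, lik 0.68, product 0.1360.
Normalizing constant = 0.60800; the posterior for Coin 4 is its product over the sum, 0.1200/0.60800 = 0.1974.

Posterior probability ≈ 0.1974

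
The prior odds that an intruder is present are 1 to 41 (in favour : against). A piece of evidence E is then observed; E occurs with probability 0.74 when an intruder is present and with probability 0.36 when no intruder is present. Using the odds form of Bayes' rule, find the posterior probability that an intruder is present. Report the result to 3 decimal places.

Prior odds = 1/41 = 0.024390. In log-odds, ln(0.024390) = -3.7136.
Add log likelihood ratio: ln(2.0556) = 0.72055.
Posterior log-odds = -2.9930, so posterior odds = exp(-2.9930) = 0.050136. Converting, P(H|E) = 0.050136/1.0501 = 0.048.

Posterior probability ≈ 0.048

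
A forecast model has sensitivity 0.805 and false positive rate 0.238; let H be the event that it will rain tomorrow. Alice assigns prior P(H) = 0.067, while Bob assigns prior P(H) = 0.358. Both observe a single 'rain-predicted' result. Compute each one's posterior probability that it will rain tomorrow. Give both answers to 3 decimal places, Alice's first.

P('+'|H) = 0.805, P('+'|¬H) = 0.238.
Alice: numerator 0.805·0.067 = 0.053935; evidence = 0.053935+0.238·0.933 = 0.27599; posterior = 0.195.
Bob: numerator 0.805·0.358 = 0.28819; evidence = 0.28819+0.238·0.642 = 0.44099; posterior = 0.654.

Alice: 0.195; Bob: 0.654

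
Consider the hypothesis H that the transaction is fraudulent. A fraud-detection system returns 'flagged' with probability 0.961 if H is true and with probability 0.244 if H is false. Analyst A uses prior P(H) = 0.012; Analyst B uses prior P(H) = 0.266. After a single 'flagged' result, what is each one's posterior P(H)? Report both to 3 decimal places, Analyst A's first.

Analyst A: 0.046; Analyst B: 0.588

P('+'|H) = 0.961, P('+'|¬H) = 0.244.
Analyst A: numerator 0.961·0.012 = 0.011532; evidence = 0.011532+0.244·0.988 = 0.25260; posterior = 0.046.
Analyst B: numerator 0.961·0.266 = 0.25563; evidence = 0.25563+0.244·0.734 = 0.43472; posterior = 0.588.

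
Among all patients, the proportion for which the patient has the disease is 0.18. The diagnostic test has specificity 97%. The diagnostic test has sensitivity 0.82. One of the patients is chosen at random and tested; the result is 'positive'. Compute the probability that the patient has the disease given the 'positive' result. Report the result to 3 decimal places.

Let H be the event that the patient has the disease. P(H) = 0.18, so P(¬H) = 0.82. With E the 'positive' result, P(E|H) = 0.82 and P(E|¬H) = 0.03.
P(E) = 0.82·0.18 + 0.03·0.82 = 0.14760 + 0.024600 = 0.17220.
By Bayes' theorem, P(H|E) = 0.14760 / 0.17220 = 0.857.

P(H | E) ≈ 0.857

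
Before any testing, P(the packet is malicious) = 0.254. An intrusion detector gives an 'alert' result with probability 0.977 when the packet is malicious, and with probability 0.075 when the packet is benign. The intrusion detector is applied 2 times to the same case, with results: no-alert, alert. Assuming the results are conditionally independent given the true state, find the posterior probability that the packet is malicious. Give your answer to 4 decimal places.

Posterior P(H) ≈ 0.0993

With H the event that the packet is malicious, the joint likelihood of the observed sequence is P(data|H) = 0.023·0.977 = 0.022471 and P(data|¬H) = 0.925·0.075 = 0.069375.
Bayes: P(H|data) = 0.254·0.022471 / (0.254·0.022471 + 0.746·0.069375) = 0.0057076/0.057461 = 0.0993.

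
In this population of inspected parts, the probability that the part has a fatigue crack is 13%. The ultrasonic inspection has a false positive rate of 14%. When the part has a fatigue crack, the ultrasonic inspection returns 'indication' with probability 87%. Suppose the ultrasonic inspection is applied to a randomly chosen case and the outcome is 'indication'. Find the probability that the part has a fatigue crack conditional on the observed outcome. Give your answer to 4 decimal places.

P(H | E) ≈ 0.4815

Let H be the event that the part has a fatigue crack. P(H) = 0.13, so P(¬H) = 0.87. With E the 'indication' result, P(E|H) = 0.87 and P(E|¬H) = 0.14.
P(E) = 0.87·0.13 + 0.14·0.87 = 0.11310 + 0.12180 = 0.23490.
By Bayes' theorem, P(H|E) = 0.11310 / 0.23490 = 0.4815.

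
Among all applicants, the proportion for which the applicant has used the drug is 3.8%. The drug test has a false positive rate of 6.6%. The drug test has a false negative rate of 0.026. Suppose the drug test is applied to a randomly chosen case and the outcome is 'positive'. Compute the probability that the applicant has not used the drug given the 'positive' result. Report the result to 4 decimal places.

Write H for 'the applicant has used the drug'. Prior odds H:¬H = 0.038/0.962 = 0.039501. For the 'positive' outcome, the likelihood ratio is 0.974/0.066 = 14.758.
Posterior odds = 0.039501 × 14.758 = 0.58294, so P(H|E) = 0.58294/(1+0.58294) = 0.3683. Then P(¬H|E) = 1 − 0.3683 = 0.6317.

P(¬H | E) ≈ 0.6317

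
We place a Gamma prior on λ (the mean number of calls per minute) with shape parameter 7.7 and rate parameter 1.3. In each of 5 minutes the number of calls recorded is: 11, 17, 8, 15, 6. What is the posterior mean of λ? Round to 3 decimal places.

Posterior mean ≈ 10.270

The Poisson likelihood adds the total count to the shape and the number of exposure periods to the rate. Here ∑xᵢ = 57 and n = 5, so shape 7.7→64.7 and rate 1.3→6.3.
Posterior mean = shape/rate = 64.7/6.3 = 10.270.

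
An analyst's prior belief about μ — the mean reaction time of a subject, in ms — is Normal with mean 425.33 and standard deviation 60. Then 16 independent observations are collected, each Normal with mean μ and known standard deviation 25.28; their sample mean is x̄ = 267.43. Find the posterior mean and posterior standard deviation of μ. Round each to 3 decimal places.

With known σ, the Normal prior is conjugate. Weight on the data is w = (n/σ²)/(n/σ² + 1/τ₀²) = 0.0250361/(0.0250361+0.00027778) = 0.98903.
Posterior mean = w·x̄ + (1−w)·μ₀ = 0.98903·267.43 + 0.010973·425.33 = 269.163. Posterior variance = 1/(0.0250361+0.00027778) = 39.5041, so SD = 6.285.

Posterior mean ≈ 269.163; posterior SD ≈ 6.285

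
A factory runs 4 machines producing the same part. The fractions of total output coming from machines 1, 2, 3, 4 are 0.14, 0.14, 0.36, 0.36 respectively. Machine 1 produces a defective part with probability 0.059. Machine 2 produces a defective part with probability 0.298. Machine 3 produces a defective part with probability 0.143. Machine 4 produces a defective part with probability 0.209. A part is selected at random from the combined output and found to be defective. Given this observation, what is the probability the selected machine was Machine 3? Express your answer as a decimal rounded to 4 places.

Posterior probability ≈ 0.2913

Tabulate prior·likelihood by source: [1] prior 0.14, lik 0.059, product 0.008260; [2] prior 0.14, lik 0.298, product 0.04172; [3] prior 0.36, lik 0.143, product 0.05148; [4] prior 0.36, lik 0.209, product 0.07524.
Normalizing constant = 0.17670; the posterior for Machine 3 is its product over the sum, 0.05148/0.17670 = 0.2913.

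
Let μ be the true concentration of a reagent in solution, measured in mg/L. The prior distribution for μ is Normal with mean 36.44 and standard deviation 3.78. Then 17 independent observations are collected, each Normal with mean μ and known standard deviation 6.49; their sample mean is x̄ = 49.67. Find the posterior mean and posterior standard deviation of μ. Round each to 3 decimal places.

With known σ, the Normal prior is conjugate. Weight on the data is w = (n/σ²)/(n/σ² + 1/τ₀²) = 0.403608/(0.403608+0.0699868) = 0.85222.
Posterior mean = w·x̄ + (1−w)·μ₀ = 0.85222·49.67 + 0.14778·36.44 = 47.715. Posterior variance = 1/(0.403608+0.0699868) = 2.11151, so SD = 1.453.

Posterior mean ≈ 47.715; posterior SD ≈ 1.453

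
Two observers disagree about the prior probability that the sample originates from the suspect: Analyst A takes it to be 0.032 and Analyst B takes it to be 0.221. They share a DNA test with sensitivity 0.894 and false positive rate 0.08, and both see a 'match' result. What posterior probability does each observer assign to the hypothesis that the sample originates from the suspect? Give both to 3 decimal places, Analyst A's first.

Analyst A: 0.270; Analyst B: 0.760

The likelihood ratio for a 'match' result is 0.894/0.08 = 11.175.
Analyst A: prior odds 0.032/0.968 = 0.033058; posterior odds 0.36942; posterior probability 0.270.
Analyst B: prior odds 0.221/0.779 = 0.28370; posterior odds 3.1703; posterior probability 0.760.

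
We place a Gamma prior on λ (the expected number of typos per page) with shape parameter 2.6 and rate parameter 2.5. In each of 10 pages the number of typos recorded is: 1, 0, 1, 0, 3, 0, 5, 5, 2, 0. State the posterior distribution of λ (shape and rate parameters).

Posterior: Gamma(shape=19.6, rate=12.5)

The Poisson likelihood adds the total count to the shape and the number of exposure periods to the rate. Here ∑xᵢ = 17 and n = 10, so shape 2.6→19.6 and rate 2.5→12.5.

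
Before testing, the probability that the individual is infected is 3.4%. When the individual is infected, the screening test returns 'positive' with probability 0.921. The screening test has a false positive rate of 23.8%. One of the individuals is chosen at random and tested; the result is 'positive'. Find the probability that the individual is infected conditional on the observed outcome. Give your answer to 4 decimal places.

Let H be the event that the individual is infected. P(H) = 0.034, so P(¬H) = 0.966. With E the 'positive' result, P(E|H) = 0.921 and P(E|¬H) = 0.238.
P(E) = 0.921·0.034 + 0.238·0.966 = 0.031314 + 0.22991 = 0.26122.
By Bayes' theorem, P(H|E) = 0.031314 / 0.26122 = 0.1199.

P(H | E) ≈ 0.1199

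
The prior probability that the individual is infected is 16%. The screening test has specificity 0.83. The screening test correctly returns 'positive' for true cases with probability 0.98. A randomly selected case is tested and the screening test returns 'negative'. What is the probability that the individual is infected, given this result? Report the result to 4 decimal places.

P(H | E) ≈ 0.0046

Write H for 'the individual is infected'. Prior odds H:¬H = 0.16/0.84 = 0.19048. For the 'negative' outcome, the likelihood ratio is 0.02/0.83 = 0.024096.
Posterior odds = 0.19048 × 0.024096 = 0.0045898, so P(H|E) = 0.0045898/(1+0.0045898) = 0.0046.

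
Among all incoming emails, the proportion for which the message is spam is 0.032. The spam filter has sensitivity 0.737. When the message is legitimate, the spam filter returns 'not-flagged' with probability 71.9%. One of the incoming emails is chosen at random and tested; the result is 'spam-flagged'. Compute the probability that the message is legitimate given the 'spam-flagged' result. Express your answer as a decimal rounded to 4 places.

P(¬H | E) ≈ 0.9202

Write H for 'the message is spam'. Prior odds H:¬H = 0.032/0.968 = 0.033058. For the 'spam-flagged' outcome, the likelihood ratio is 0.737/0.281 = 2.6228.
Posterior odds = 0.033058 × 2.6228 = 0.086703, so P(H|E) = 0.086703/(1+0.086703) = 0.0798. Then P(¬H|E) = 1 − 0.0798 = 0.9202.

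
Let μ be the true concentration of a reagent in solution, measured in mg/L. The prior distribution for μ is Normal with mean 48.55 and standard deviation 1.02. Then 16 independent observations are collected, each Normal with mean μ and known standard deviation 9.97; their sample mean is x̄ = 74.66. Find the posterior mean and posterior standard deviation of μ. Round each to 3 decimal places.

With known σ, the Normal prior is conjugate. Weight on the data is w = (n/σ²)/(n/σ² + 1/τ₀²) = 0.160964/(0.160964+0.961169) = 0.14344.
Posterior mean = w·x̄ + (1−w)·μ₀ = 0.14344·74.66 + 0.85656·48.55 = 52.295. Posterior variance = 1/(0.160964+0.961169) = 0.891160, so SD = 0.944.

Posterior mean ≈ 52.295; posterior SD ≈ 0.944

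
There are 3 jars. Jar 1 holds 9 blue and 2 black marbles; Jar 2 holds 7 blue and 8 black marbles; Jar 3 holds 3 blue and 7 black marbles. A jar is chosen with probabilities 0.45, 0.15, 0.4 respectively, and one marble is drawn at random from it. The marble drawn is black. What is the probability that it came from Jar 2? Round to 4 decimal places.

P(black|Jar 1) = 0.1818; P(black|Jar 2) = 0.5333; P(black|Jar 3) = 0.7.
Prior × likelihood for each source: 0.45·0.1818=0.08182, 0.15·0.5333=0.08000, 0.4·0.7=0.2800. Summing gives P(black) = 0.44182.
P(Jar 2 | black) = 0.08000 / 0.44182 = 0.1811.

Posterior probability ≈ 0.1811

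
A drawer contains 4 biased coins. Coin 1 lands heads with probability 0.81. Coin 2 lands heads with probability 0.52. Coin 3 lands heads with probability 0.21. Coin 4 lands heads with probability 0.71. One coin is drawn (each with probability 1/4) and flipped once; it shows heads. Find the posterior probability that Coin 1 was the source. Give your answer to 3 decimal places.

Posterior probability ≈ 0.360

P(heads|C1) = 0.81; P(heads|C2) = 0.52; P(heads|C3) = 0.21; P(heads|C4) = 0.71.
Prior × likelihood for each source: 0.25·0.81=0.2025, 0.25·0.52=0.1300, 0.25·0.21=0.05250, 0.25·0.71=0.1775. Summing gives P(heads) = 0.56250.
P(Coin 1 | heads) = 0.2025 / 0.56250 = 0.360.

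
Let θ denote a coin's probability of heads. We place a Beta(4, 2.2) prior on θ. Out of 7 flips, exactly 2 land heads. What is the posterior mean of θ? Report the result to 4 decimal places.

Posterior mean ≈ 0.4545

The binomial likelihood is conjugate to the Beta prior: with 2 successes and 5 failures, the posterior is Beta(4+2, 2.2+5) = Beta(6, 7.2).
Posterior mean = α/(α+β) = 6/13.2 = 0.4545.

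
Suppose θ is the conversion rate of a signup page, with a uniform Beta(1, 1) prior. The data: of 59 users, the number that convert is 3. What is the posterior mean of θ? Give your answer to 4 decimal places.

The binomial likelihood is conjugate to the Beta prior: with 3 successes and 56 failures, the posterior is Beta(1+3, 1+56) = Beta(4, 57).
E[θ | data] = 4/(4+57) = 0.0656.

Posterior mean ≈ 0.0656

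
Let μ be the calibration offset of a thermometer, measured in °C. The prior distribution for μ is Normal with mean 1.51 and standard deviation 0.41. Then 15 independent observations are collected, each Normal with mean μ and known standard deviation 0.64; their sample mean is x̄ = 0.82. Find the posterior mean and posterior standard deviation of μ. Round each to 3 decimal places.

Posterior mean ≈ 0.916; posterior SD ≈ 0.153

With known σ, the Normal prior is conjugate. Weight on the data is w = (n/σ²)/(n/σ² + 1/τ₀²) = 36.6211/(36.6211+5.94884) = 0.86026.
Posterior mean = w·x̄ + (1−w)·μ₀ = 0.86026·0.82 + 0.13974·1.51 = 0.916. Posterior variance = 1/(36.6211+5.94884) = 0.0234908, so SD = 0.153.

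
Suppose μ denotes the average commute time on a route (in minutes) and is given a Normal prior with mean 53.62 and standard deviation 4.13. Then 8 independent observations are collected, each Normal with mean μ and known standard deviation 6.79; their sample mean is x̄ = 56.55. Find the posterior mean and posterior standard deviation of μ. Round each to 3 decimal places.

Prior precision 1/τ₀² = 1/4.13² = 0.0586273; data precision n/σ² = 8/6.79² = 0.173520.
Posterior precision = 0.0586273 + 0.173520 = 0.232148, giving posterior SD = 1/√0.232148 = 2.075.
Posterior mean = (0.0586273·53.62 + 0.173520·56.55) / 0.232148 = 55.810.

Posterior mean ≈ 55.810; posterior SD ≈ 2.075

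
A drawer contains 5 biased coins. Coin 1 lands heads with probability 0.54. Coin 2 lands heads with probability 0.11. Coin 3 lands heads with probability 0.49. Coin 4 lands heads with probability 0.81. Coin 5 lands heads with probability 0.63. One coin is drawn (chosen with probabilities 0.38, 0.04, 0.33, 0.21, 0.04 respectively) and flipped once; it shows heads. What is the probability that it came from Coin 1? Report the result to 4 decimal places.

Tabulate prior·likelihood by source: [1] prior 0.38, lik 0.54, product 0.2052; [2] prior 0.04, lik 0.11, product 0.004400; [3] prior 0.33, lik 0.49, product 0.1617; [4] prior 0.21, lik 0.81, product 0.1701; [5] prior 0.04, lik 0.63, product 0.02520.
Normalizing constant = 0.56660; the posterior for Coin 1 is its product over the sum, 0.2052/0.56660 = 0.3622.

Posterior probability ≈ 0.3622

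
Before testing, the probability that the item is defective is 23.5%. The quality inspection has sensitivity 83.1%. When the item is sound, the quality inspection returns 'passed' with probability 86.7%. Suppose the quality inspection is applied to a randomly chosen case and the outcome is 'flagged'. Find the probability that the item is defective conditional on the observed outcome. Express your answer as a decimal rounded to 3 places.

Write H for 'the item is defective'. Prior odds H:¬H = 0.235/0.765 = 0.30719. For the 'flagged' outcome, the likelihood ratio is 0.831/0.133 = 6.2481.
Posterior odds = 0.30719 × 6.2481 = 1.9194, so P(H|E) = 1.9194/(1+1.9194) = 0.657.

P(H | E) ≈ 0.657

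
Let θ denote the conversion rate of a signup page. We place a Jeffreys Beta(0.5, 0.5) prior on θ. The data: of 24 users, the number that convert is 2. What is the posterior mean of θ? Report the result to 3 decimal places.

Posterior mean ≈ 0.100

Observing 2 successes and 22 failures updates Beta(0.5, 0.5) by adding the success and failure counts to the two shape parameters: α = 0.5+2 = 2.5, β = 0.5+22 = 22.5.
E[θ | data] = 2.5/(2.5+22.5) = 0.100.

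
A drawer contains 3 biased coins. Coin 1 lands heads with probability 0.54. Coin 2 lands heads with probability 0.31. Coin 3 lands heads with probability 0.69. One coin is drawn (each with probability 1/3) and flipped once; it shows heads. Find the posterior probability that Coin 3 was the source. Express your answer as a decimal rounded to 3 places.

Posterior probability ≈ 0.448

P(heads|C1) = 0.54; P(heads|C2) = 0.31; P(heads|C3) = 0.69.
Prior × likelihood for each source: 0.333333·0.54=0.1800, 0.333333·0.31=0.1033, 0.333333·0.69=0.2300. Summing gives P(heads) = 0.51333.
P(Coin 3 | heads) = 0.2300 / 0.51333 = 0.448.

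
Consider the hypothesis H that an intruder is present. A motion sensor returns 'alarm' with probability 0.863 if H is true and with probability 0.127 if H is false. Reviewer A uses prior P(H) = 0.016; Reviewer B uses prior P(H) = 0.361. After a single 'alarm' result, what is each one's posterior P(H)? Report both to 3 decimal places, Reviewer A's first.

Reviewer A: 0.099; Reviewer B: 0.793

P('+'|H) = 0.863, P('+'|¬H) = 0.127.
Reviewer A: numerator 0.863·0.016 = 0.013808; evidence = 0.013808+0.127·0.984 = 0.13878; posterior = 0.099.
Reviewer B: numerator 0.863·0.361 = 0.31154; evidence = 0.31154+0.127·0.639 = 0.39270; posterior = 0.793.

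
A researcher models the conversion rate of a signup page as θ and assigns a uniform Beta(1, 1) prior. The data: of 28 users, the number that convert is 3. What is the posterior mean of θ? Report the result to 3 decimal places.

Posterior mean ≈ 0.133

Observing 3 successes and 25 failures updates Beta(1, 1) by adding the success and failure counts to the two shape parameters: α = 1+3 = 4, β = 1+25 = 26.
E[θ | data] = 4/(4+26) = 0.133.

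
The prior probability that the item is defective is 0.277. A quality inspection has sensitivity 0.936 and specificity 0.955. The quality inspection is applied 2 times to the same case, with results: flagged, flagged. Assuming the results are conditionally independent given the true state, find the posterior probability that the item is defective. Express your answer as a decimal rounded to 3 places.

Let H be the event that the item is defective; start with P(H) = 0.277. P('flagged'|H) = 0.936, P('flagged'|¬H) = 0.045.
Update on result 1 ('flagged'): P(H) ← 0.936·0.2770 / (0.936·0.2770 + 0.045·0.7230) = 0.25927/0.29181 = 0.8885.
Update on result 2 ('flagged'): P(H) ← 0.936·0.8885 / (0.936·0.8885 + 0.045·0.1115) = 0.83164/0.83666 = 0.9940.

Posterior P(H) ≈ 0.994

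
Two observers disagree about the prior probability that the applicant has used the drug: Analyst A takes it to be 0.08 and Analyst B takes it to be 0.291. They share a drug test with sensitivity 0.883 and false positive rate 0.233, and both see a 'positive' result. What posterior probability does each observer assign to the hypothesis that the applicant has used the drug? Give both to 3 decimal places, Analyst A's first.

Analyst A: 0.248; Analyst B: 0.609

The likelihood ratio for a 'positive' result is 0.883/0.233 = 3.7897.
Analyst A: prior odds 0.08/0.92 = 0.086957; posterior odds 0.32954; posterior probability 0.248.
Analyst B: prior odds 0.291/0.709 = 0.41044; posterior odds 1.5554; posterior probability 0.609.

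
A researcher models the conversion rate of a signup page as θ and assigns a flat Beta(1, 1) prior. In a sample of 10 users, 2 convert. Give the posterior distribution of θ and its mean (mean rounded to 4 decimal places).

The binomial likelihood is conjugate to the Beta prior: with 2 successes and 8 failures, the posterior is Beta(1+2, 1+8) = Beta(3, 9).
E[θ | data] = 3/(3+9) = 0.2500.

Posterior: Beta(3, 9); mean ≈ 0.2500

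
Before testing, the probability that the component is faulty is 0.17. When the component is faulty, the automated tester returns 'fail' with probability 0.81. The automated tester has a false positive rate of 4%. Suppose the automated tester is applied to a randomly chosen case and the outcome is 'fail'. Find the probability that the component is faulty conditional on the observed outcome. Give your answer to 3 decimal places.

P(H | E) ≈ 0.806

Write H for 'the component is faulty'. Prior odds H:¬H = 0.17/0.83 = 0.20482. For the 'fail' outcome, the likelihood ratio is 0.81/0.04 = 20.250.
Posterior odds = 0.20482 × 20.250 = 4.1476, so P(H|E) = 4.1476/(1+4.1476) = 0.806.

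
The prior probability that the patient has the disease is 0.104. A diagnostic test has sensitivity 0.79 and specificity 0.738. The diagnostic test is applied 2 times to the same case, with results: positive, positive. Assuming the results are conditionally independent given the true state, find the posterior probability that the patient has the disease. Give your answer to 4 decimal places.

Let H be the event that the patient has the disease; start with P(H) = 0.104. P('positive'|H) = 0.79, P('positive'|¬H) = 0.262.
Update on result 1 ('positive'): P(H) ← 0.79·0.1040 / (0.79·0.1040 + 0.262·0.8960) = 0.082160/0.31691 = 0.2593.
Update on result 2 ('positive'): P(H) ← 0.79·0.2593 / (0.79·0.2593 + 0.262·0.7407) = 0.20481/0.39888 = 0.5135.

Posterior P(H) ≈ 0.5135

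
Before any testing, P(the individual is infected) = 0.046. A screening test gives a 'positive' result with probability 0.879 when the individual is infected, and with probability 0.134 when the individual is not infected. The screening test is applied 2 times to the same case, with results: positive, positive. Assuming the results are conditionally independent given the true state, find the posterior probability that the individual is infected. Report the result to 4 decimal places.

With H the event that the individual is infected, the joint likelihood of the observed sequence is P(data|H) = 0.879·0.879 = 0.77264 and P(data|¬H) = 0.134·0.134 = 0.017956.
Bayes: P(H|data) = 0.046·0.77264 / (0.046·0.77264 + 0.954·0.017956) = 0.035541/0.052672 = 0.6748.

Posterior P(H) ≈ 0.6748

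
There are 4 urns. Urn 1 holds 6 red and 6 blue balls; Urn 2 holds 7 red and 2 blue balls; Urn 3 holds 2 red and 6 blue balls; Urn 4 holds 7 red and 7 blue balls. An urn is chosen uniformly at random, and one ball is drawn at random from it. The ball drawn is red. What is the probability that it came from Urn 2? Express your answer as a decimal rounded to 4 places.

Posterior probability ≈ 0.3836

P(red|Urn 1) = 0.5; P(red|Urn 2) = 0.7778; P(red|Urn 3) = 0.25; P(red|Urn 4) = 0.5.
Prior × likelihood for each source: 0.25·0.5=0.1250, 0.25·0.7778=0.1944, 0.25·0.25=0.06250, 0.25·0.5=0.1250. Summing gives P(red) = 0.50694.
P(Urn 2 | red) = 0.1944 / 0.50694 = 0.3836.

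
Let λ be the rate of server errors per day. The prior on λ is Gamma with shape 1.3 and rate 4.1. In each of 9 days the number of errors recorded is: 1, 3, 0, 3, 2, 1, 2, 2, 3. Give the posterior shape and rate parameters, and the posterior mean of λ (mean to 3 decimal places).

Posterior: Gamma(shape=18.3, rate=13.1); mean ≈ 1.397

Total count ∑xᵢ = 17 over n = 9 days.
Gamma is conjugate to the Poisson likelihood: posterior is Gamma(shape = 1.3+17 = 18.3, rate = 4.1+9 = 13.1).
E[λ | data] = 18.3/13.1 = 1.397.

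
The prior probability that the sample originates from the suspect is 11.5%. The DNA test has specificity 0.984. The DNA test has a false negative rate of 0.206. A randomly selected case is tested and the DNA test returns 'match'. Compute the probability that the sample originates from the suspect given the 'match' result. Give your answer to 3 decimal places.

Write H for 'the sample originates from the suspect'. Prior odds H:¬H = 0.115/0.885 = 0.12994. For the 'match' outcome, the likelihood ratio is 0.794/0.016 = 49.625.
Posterior odds = 0.12994 × 49.625 = 6.4484, so P(H|E) = 6.4484/(1+6.4484) = 0.866.

P(H | E) ≈ 0.866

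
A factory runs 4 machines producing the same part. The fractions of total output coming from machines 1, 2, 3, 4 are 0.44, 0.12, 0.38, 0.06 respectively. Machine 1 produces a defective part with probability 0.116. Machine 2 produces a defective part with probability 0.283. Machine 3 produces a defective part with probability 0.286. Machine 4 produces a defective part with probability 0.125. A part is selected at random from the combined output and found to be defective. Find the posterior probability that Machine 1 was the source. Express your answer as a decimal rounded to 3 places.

Posterior probability ≈ 0.254

P(defective|M1) = 0.116; P(defective|M2) = 0.283; P(defective|M3) = 0.286; P(defective|M4) = 0.125.
Prior × likelihood for each source: 0.44·0.116=0.05104, 0.12·0.283=0.03396, 0.38·0.286=0.1087, 0.06·0.125=0.007500. Summing gives P(defective) = 0.20118.
P(Machine 1 | defective) = 0.05104 / 0.20118 = 0.254.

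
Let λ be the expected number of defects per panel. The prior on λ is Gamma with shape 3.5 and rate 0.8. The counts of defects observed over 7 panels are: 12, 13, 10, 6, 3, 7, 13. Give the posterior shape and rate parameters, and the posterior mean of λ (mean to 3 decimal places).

Posterior: Gamma(shape=67.5, rate=7.8); mean ≈ 8.654

The Poisson likelihood adds the total count to the shape and the number of exposure periods to the rate. Here ∑xᵢ = 64 and n = 7, so shape 3.5→67.5 and rate 0.8→7.8.
E[λ | data] = 67.5/7.8 = 8.654.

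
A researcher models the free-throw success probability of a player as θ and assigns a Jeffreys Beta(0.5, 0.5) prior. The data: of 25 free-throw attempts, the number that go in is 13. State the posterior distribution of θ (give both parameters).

Posterior: Beta(13.5, 12.5)

The binomial likelihood is conjugate to the Beta prior: with 13 successes and 12 failures, the posterior is Beta(0.5+13, 0.5+12) = Beta(13.5, 12.5).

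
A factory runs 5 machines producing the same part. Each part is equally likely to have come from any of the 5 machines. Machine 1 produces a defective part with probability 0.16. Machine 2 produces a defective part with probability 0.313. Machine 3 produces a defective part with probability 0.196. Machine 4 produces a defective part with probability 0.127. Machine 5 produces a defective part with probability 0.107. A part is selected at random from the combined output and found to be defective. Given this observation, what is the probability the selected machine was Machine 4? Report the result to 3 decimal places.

Tabulate prior·likelihood by source: [1] prior 0.2, lik 0.16, product 0.03200; [2] prior 0.2, lik 0.313, product 0.06260; [3] prior 0.2, lik 0.196, product 0.03920; [4] prior 0.2, lik 0.127, product 0.02540; [5] prior 0.2, lik 0.107, product 0.02140.
Normalizing constant = 0.18060; the posterior for Machine 4 is its product over the sum, 0.02540/0.18060 = 0.141.

Posterior probability ≈ 0.141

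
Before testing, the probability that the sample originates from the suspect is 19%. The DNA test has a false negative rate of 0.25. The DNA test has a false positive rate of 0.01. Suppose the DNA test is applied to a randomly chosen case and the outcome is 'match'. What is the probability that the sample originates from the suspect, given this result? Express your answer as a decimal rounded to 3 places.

Let H be the event that the sample originates from the suspect. P(H) = 0.19, so P(¬H) = 0.81. With E the 'match' result, P(E|H) = 0.75 and P(E|¬H) = 0.01.
P(E) = 0.75·0.19 + 0.01·0.81 = 0.14250 + 0.0081000 = 0.15060.
By Bayes' theorem, P(H|E) = 0.14250 / 0.15060 = 0.946.

P(H | E) ≈ 0.946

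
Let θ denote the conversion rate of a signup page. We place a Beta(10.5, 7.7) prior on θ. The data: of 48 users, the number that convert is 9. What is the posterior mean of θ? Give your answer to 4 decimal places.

Posterior mean ≈ 0.2946

Observing 9 successes and 39 failures updates Beta(10.5, 7.7) by adding the success and failure counts to the two shape parameters: α = 10.5+9 = 19.5, β = 7.7+39 = 46.7.
E[θ | data] = 19.5/(19.5+46.7) = 0.2946.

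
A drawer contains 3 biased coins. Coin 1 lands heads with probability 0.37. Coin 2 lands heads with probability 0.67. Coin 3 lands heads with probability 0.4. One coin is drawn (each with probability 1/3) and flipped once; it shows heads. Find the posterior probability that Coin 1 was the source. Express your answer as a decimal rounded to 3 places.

Tabulate prior·likelihood by source: [1] prior 0.333333, lik 0.37, product 0.1233; [2] prior 0.333333, lik 0.67, product 0.2233; [3] prior 0.333333, lik 0.4, product 0.1333.
Normalizing constant = 0.48000; the posterior for Coin 1 is its product over the sum, 0.1233/0.48000 = 0.257.

Posterior probability ≈ 0.257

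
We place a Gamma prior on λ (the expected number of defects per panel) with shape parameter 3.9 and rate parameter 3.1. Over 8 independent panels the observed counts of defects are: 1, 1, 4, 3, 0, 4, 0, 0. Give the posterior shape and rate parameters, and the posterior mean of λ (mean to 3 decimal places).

The Poisson likelihood adds the total count to the shape and the number of exposure periods to the rate. Here ∑xᵢ = 13 and n = 8, so shape 3.9→16.9 and rate 3.1→11.1.
Posterior mean = shape/rate = 16.9/11.1 = 1.523.

Posterior: Gamma(shape=16.9, rate=11.1); mean ≈ 1.523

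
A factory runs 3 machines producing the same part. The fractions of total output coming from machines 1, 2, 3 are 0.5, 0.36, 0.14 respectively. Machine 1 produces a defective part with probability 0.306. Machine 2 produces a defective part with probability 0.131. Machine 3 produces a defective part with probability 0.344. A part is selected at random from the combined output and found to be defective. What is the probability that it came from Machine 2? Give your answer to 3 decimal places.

Tabulate prior·likelihood by source: [1] prior 0.5, lik 0.306, product 0.1530; [2] prior 0.36, lik 0.131, product 0.04716; [3] prior 0.14, lik 0.344, product 0.04816.
Normalizing constant = 0.24832; the posterior for Machine 2 is its product over the sum, 0.04716/0.24832 = 0.190.

Posterior probability ≈ 0.190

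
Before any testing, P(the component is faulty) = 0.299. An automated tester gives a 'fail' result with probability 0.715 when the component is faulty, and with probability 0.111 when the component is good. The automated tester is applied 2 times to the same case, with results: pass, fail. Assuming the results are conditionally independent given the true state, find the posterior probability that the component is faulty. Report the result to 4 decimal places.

With H the event that the component is faulty, the joint likelihood of the observed sequence is P(data|H) = 0.285·0.715 = 0.20377 and P(data|¬H) = 0.889·0.111 = 0.098679.
Bayes: P(H|data) = 0.299·0.20377 / (0.299·0.20377 + 0.701·0.098679) = 0.060929/0.13010 = 0.4683.

Posterior P(H) ≈ 0.4683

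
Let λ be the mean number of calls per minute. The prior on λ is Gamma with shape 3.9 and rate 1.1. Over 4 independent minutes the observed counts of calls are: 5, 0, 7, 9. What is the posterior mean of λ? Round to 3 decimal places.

The Poisson likelihood adds the total count to the shape and the number of exposure periods to the rate. Here ∑xᵢ = 21 and n = 4, so shape 3.9→24.9 and rate 1.1→5.1.
Posterior mean = shape/rate = 24.9/5.1 = 4.882.

Posterior mean ≈ 4.882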